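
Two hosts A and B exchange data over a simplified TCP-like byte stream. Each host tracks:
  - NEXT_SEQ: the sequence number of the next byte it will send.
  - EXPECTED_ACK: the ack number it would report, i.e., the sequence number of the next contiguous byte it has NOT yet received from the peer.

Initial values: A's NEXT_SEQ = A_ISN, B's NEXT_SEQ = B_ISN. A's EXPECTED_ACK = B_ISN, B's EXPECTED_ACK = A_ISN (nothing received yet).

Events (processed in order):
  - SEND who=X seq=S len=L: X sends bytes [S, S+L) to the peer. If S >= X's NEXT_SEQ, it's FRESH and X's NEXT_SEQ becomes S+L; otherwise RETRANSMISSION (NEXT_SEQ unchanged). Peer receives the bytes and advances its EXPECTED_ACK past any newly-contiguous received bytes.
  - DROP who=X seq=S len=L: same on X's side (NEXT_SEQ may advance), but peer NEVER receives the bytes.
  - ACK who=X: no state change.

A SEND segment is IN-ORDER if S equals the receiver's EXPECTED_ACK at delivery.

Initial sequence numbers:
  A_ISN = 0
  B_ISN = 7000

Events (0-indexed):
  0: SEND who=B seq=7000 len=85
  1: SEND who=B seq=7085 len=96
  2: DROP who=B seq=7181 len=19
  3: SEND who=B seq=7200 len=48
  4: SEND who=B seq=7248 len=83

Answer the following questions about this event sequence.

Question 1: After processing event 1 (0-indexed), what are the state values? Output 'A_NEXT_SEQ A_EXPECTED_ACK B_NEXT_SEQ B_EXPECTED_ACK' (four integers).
After event 0: A_seq=0 A_ack=7085 B_seq=7085 B_ack=0
After event 1: A_seq=0 A_ack=7181 B_seq=7181 B_ack=0

0 7181 7181 0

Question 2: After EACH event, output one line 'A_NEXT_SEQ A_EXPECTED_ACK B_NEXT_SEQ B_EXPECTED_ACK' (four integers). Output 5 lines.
0 7085 7085 0
0 7181 7181 0
0 7181 7200 0
0 7181 7248 0
0 7181 7331 0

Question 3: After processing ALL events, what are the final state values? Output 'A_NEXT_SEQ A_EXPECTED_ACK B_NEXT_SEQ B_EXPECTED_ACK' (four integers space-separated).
After event 0: A_seq=0 A_ack=7085 B_seq=7085 B_ack=0
After event 1: A_seq=0 A_ack=7181 B_seq=7181 B_ack=0
After event 2: A_seq=0 A_ack=7181 B_seq=7200 B_ack=0
After event 3: A_seq=0 A_ack=7181 B_seq=7248 B_ack=0
After event 4: A_seq=0 A_ack=7181 B_seq=7331 B_ack=0

Answer: 0 7181 7331 0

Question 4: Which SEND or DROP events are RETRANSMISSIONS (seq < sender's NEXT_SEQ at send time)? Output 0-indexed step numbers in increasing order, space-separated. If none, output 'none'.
Step 0: SEND seq=7000 -> fresh
Step 1: SEND seq=7085 -> fresh
Step 2: DROP seq=7181 -> fresh
Step 3: SEND seq=7200 -> fresh
Step 4: SEND seq=7248 -> fresh

Answer: none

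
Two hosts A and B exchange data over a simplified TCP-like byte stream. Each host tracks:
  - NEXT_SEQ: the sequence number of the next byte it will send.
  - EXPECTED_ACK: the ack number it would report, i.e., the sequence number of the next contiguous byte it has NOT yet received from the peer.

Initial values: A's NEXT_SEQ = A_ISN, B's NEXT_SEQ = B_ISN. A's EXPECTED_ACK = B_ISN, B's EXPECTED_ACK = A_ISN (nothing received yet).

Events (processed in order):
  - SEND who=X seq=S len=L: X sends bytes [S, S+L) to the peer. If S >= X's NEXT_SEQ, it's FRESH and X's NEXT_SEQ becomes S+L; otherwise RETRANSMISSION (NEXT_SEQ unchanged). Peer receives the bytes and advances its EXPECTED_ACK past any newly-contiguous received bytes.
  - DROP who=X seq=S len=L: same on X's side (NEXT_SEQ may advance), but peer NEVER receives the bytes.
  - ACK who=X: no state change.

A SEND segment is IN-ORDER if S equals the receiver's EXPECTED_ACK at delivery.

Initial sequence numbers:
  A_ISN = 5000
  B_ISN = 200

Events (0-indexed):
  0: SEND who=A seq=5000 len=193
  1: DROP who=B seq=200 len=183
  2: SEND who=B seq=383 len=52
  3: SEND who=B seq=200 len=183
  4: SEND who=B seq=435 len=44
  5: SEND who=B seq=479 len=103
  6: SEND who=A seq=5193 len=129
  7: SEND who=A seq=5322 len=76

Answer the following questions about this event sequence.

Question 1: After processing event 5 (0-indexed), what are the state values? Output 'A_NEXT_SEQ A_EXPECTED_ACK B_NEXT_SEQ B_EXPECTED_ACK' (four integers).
After event 0: A_seq=5193 A_ack=200 B_seq=200 B_ack=5193
After event 1: A_seq=5193 A_ack=200 B_seq=383 B_ack=5193
After event 2: A_seq=5193 A_ack=200 B_seq=435 B_ack=5193
After event 3: A_seq=5193 A_ack=435 B_seq=435 B_ack=5193
After event 4: A_seq=5193 A_ack=479 B_seq=479 B_ack=5193
After event 5: A_seq=5193 A_ack=582 B_seq=582 B_ack=5193

5193 582 582 5193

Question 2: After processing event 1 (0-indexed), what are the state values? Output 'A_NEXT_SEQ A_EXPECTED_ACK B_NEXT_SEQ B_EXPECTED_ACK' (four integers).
After event 0: A_seq=5193 A_ack=200 B_seq=200 B_ack=5193
After event 1: A_seq=5193 A_ack=200 B_seq=383 B_ack=5193

5193 200 383 5193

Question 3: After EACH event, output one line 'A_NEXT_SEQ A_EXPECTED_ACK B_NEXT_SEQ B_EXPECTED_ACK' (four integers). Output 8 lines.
5193 200 200 5193
5193 200 383 5193
5193 200 435 5193
5193 435 435 5193
5193 479 479 5193
5193 582 582 5193
5322 582 582 5322
5398 582 582 5398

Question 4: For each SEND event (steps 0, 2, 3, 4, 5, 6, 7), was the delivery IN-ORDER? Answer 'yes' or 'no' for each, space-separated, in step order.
Step 0: SEND seq=5000 -> in-order
Step 2: SEND seq=383 -> out-of-order
Step 3: SEND seq=200 -> in-order
Step 4: SEND seq=435 -> in-order
Step 5: SEND seq=479 -> in-order
Step 6: SEND seq=5193 -> in-order
Step 7: SEND seq=5322 -> in-order

Answer: yes no yes yes yes yes yes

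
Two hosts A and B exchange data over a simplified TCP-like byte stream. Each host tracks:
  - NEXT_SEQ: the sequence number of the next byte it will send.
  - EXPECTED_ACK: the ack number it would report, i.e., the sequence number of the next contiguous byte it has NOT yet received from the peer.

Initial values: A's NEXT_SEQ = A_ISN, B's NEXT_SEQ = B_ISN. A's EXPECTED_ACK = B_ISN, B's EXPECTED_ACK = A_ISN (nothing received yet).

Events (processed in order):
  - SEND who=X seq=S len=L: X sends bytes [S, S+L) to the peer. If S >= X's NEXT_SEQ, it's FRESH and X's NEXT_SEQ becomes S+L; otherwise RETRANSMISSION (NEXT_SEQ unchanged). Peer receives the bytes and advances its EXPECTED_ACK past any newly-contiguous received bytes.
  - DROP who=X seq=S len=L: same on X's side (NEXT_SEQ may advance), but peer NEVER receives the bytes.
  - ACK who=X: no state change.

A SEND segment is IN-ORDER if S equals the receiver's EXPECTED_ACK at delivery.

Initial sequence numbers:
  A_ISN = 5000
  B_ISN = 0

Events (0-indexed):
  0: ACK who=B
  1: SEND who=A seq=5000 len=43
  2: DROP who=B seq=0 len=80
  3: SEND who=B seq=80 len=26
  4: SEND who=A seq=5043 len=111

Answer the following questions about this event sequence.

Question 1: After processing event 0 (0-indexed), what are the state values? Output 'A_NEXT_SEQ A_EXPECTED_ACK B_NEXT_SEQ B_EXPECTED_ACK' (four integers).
After event 0: A_seq=5000 A_ack=0 B_seq=0 B_ack=5000

5000 0 0 5000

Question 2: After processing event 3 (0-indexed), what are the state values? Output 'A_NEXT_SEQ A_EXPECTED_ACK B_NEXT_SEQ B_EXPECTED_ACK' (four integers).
After event 0: A_seq=5000 A_ack=0 B_seq=0 B_ack=5000
After event 1: A_seq=5043 A_ack=0 B_seq=0 B_ack=5043
After event 2: A_seq=5043 A_ack=0 B_seq=80 B_ack=5043
After event 3: A_seq=5043 A_ack=0 B_seq=106 B_ack=5043

5043 0 106 5043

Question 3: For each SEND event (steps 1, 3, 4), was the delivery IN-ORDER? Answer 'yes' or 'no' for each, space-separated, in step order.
Step 1: SEND seq=5000 -> in-order
Step 3: SEND seq=80 -> out-of-order
Step 4: SEND seq=5043 -> in-order

Answer: yes no yes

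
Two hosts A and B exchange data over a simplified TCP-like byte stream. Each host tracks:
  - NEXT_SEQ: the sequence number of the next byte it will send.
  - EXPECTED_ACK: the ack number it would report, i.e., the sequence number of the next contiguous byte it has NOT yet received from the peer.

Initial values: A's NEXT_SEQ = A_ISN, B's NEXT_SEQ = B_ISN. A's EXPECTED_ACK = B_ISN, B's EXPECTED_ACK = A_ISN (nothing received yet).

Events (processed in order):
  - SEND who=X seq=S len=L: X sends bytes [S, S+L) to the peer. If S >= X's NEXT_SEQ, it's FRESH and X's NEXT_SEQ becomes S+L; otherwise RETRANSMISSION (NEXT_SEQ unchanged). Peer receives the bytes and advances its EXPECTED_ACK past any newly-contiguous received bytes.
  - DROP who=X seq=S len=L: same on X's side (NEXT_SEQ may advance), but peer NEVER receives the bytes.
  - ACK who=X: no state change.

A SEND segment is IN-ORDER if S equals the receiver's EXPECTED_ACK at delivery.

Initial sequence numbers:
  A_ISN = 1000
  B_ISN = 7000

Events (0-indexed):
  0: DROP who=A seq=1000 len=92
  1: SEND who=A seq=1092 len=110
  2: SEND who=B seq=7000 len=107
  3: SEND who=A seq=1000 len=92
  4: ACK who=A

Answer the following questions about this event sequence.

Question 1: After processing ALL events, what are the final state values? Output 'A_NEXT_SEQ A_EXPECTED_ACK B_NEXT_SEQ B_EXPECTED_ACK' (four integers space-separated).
Answer: 1202 7107 7107 1202

Derivation:
After event 0: A_seq=1092 A_ack=7000 B_seq=7000 B_ack=1000
After event 1: A_seq=1202 A_ack=7000 B_seq=7000 B_ack=1000
After event 2: A_seq=1202 A_ack=7107 B_seq=7107 B_ack=1000
After event 3: A_seq=1202 A_ack=7107 B_seq=7107 B_ack=1202
After event 4: A_seq=1202 A_ack=7107 B_seq=7107 B_ack=1202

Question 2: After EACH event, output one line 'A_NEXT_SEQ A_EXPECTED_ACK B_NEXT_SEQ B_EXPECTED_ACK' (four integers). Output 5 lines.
1092 7000 7000 1000
1202 7000 7000 1000
1202 7107 7107 1000
1202 7107 7107 1202
1202 7107 7107 1202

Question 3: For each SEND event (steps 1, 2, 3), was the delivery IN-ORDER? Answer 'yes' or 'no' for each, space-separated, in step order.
Answer: no yes yes

Derivation:
Step 1: SEND seq=1092 -> out-of-order
Step 2: SEND seq=7000 -> in-order
Step 3: SEND seq=1000 -> in-order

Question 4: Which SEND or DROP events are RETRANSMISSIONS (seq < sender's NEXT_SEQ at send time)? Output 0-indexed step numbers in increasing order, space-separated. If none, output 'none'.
Step 0: DROP seq=1000 -> fresh
Step 1: SEND seq=1092 -> fresh
Step 2: SEND seq=7000 -> fresh
Step 3: SEND seq=1000 -> retransmit

Answer: 3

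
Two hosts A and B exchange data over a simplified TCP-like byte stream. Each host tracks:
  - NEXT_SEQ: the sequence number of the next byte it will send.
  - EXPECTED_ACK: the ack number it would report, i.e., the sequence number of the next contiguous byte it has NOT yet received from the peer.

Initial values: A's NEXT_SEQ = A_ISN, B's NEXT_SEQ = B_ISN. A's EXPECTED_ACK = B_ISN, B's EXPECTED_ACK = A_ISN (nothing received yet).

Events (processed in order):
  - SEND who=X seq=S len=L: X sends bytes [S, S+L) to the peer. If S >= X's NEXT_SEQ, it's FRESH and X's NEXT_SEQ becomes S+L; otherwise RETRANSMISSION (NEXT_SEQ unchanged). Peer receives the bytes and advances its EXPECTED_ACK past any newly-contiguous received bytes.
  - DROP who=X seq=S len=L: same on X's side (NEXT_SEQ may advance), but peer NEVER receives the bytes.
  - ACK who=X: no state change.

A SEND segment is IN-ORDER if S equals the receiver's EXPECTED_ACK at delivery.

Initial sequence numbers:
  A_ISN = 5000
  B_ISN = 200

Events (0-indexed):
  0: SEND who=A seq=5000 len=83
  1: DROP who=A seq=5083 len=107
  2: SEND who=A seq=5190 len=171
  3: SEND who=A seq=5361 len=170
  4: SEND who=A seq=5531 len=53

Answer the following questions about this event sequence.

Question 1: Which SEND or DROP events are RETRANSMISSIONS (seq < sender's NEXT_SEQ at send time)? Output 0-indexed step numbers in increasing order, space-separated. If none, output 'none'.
Answer: none

Derivation:
Step 0: SEND seq=5000 -> fresh
Step 1: DROP seq=5083 -> fresh
Step 2: SEND seq=5190 -> fresh
Step 3: SEND seq=5361 -> fresh
Step 4: SEND seq=5531 -> fresh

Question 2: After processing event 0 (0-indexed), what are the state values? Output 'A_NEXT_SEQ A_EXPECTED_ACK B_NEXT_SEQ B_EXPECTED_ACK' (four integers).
After event 0: A_seq=5083 A_ack=200 B_seq=200 B_ack=5083

5083 200 200 5083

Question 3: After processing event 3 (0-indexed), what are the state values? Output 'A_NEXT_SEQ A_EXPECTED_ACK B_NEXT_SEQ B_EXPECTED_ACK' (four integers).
After event 0: A_seq=5083 A_ack=200 B_seq=200 B_ack=5083
After event 1: A_seq=5190 A_ack=200 B_seq=200 B_ack=5083
After event 2: A_seq=5361 A_ack=200 B_seq=200 B_ack=5083
After event 3: A_seq=5531 A_ack=200 B_seq=200 B_ack=5083

5531 200 200 5083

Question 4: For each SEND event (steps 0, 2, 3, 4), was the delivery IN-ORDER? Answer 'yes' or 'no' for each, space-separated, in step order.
Answer: yes no no no

Derivation:
Step 0: SEND seq=5000 -> in-order
Step 2: SEND seq=5190 -> out-of-order
Step 3: SEND seq=5361 -> out-of-order
Step 4: SEND seq=5531 -> out-of-order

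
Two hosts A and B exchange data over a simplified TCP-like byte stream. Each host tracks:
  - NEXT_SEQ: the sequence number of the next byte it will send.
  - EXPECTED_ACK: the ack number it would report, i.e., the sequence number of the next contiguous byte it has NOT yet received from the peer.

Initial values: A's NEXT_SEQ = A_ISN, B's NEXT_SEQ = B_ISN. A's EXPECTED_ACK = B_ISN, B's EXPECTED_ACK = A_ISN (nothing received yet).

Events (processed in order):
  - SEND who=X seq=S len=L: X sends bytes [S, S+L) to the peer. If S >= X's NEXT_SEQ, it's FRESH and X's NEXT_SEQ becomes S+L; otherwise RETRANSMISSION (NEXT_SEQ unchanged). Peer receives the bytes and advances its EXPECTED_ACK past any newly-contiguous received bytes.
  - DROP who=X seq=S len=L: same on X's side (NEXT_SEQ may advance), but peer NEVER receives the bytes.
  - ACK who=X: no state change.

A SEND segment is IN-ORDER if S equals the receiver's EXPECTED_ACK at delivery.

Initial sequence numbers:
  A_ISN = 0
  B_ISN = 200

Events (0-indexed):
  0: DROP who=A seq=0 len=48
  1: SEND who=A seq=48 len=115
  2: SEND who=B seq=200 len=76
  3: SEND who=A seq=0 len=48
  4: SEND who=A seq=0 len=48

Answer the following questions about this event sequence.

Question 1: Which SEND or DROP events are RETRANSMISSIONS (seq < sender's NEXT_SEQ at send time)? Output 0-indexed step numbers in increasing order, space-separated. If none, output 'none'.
Answer: 3 4

Derivation:
Step 0: DROP seq=0 -> fresh
Step 1: SEND seq=48 -> fresh
Step 2: SEND seq=200 -> fresh
Step 3: SEND seq=0 -> retransmit
Step 4: SEND seq=0 -> retransmit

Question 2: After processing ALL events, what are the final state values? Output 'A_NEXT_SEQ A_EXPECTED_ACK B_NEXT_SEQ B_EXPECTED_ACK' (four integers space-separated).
After event 0: A_seq=48 A_ack=200 B_seq=200 B_ack=0
After event 1: A_seq=163 A_ack=200 B_seq=200 B_ack=0
After event 2: A_seq=163 A_ack=276 B_seq=276 B_ack=0
After event 3: A_seq=163 A_ack=276 B_seq=276 B_ack=163
After event 4: A_seq=163 A_ack=276 B_seq=276 B_ack=163

Answer: 163 276 276 163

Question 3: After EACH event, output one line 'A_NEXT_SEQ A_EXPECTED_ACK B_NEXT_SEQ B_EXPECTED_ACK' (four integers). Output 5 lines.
48 200 200 0
163 200 200 0
163 276 276 0
163 276 276 163
163 276 276 163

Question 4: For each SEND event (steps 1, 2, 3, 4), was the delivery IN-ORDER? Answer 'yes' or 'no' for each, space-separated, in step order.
Step 1: SEND seq=48 -> out-of-order
Step 2: SEND seq=200 -> in-order
Step 3: SEND seq=0 -> in-order
Step 4: SEND seq=0 -> out-of-order

Answer: no yes yes no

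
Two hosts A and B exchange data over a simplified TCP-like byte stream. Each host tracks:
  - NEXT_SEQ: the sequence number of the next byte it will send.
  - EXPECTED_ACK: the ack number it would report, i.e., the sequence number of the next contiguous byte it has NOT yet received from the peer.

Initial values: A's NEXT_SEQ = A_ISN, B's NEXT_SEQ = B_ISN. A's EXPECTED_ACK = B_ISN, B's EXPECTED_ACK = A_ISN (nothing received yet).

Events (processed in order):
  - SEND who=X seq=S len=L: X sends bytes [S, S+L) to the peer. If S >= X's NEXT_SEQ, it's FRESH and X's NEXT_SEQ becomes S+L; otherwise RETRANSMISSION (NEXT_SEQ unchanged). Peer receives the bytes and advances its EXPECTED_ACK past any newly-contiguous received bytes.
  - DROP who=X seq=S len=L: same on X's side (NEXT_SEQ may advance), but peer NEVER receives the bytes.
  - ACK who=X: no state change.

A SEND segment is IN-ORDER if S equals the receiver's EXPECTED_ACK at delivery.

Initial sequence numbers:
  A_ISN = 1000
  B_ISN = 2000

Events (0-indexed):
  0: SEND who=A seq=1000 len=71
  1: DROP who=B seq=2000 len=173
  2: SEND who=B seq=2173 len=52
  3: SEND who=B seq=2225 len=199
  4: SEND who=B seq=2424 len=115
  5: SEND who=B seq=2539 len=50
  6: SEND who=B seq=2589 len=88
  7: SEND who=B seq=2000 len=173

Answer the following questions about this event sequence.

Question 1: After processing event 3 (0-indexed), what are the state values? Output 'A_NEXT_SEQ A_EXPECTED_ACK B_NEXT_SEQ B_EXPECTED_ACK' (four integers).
After event 0: A_seq=1071 A_ack=2000 B_seq=2000 B_ack=1071
After event 1: A_seq=1071 A_ack=2000 B_seq=2173 B_ack=1071
After event 2: A_seq=1071 A_ack=2000 B_seq=2225 B_ack=1071
After event 3: A_seq=1071 A_ack=2000 B_seq=2424 B_ack=1071

1071 2000 2424 1071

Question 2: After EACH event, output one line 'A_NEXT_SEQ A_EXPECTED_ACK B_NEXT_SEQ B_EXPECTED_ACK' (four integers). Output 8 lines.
1071 2000 2000 1071
1071 2000 2173 1071
1071 2000 2225 1071
1071 2000 2424 1071
1071 2000 2539 1071
1071 2000 2589 1071
1071 2000 2677 1071
1071 2677 2677 1071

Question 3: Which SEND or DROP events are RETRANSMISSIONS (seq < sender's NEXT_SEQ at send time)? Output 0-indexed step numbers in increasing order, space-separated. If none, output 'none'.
Step 0: SEND seq=1000 -> fresh
Step 1: DROP seq=2000 -> fresh
Step 2: SEND seq=2173 -> fresh
Step 3: SEND seq=2225 -> fresh
Step 4: SEND seq=2424 -> fresh
Step 5: SEND seq=2539 -> fresh
Step 6: SEND seq=2589 -> fresh
Step 7: SEND seq=2000 -> retransmit

Answer: 7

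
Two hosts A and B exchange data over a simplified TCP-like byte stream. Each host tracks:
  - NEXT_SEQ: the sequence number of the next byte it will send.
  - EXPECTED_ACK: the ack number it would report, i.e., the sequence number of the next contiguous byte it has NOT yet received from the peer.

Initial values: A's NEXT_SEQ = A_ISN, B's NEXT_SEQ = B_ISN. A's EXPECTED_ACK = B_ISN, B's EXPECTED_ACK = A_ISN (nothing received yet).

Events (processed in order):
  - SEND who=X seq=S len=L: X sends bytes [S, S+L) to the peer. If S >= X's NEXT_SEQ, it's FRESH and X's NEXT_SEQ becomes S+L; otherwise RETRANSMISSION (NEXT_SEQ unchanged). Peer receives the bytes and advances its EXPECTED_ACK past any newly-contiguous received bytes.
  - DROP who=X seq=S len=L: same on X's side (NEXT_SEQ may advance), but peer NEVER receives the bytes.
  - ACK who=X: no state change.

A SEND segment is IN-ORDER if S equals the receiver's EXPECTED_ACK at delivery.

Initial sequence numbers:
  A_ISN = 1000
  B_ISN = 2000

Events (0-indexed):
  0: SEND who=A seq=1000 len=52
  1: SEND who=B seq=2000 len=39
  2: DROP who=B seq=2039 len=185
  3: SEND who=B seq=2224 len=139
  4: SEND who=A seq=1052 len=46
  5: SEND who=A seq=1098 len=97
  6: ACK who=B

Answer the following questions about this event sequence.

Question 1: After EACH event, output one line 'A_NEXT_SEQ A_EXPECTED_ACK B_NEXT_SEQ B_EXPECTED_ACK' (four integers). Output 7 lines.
1052 2000 2000 1052
1052 2039 2039 1052
1052 2039 2224 1052
1052 2039 2363 1052
1098 2039 2363 1098
1195 2039 2363 1195
1195 2039 2363 1195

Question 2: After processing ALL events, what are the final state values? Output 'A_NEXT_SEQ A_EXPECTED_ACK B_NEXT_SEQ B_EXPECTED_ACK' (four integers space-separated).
Answer: 1195 2039 2363 1195

Derivation:
After event 0: A_seq=1052 A_ack=2000 B_seq=2000 B_ack=1052
After event 1: A_seq=1052 A_ack=2039 B_seq=2039 B_ack=1052
After event 2: A_seq=1052 A_ack=2039 B_seq=2224 B_ack=1052
After event 3: A_seq=1052 A_ack=2039 B_seq=2363 B_ack=1052
After event 4: A_seq=1098 A_ack=2039 B_seq=2363 B_ack=1098
After event 5: A_seq=1195 A_ack=2039 B_seq=2363 B_ack=1195
After event 6: A_seq=1195 A_ack=2039 B_seq=2363 B_ack=1195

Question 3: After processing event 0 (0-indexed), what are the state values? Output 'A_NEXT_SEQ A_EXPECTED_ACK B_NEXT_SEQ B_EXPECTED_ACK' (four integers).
After event 0: A_seq=1052 A_ack=2000 B_seq=2000 B_ack=1052

1052 2000 2000 1052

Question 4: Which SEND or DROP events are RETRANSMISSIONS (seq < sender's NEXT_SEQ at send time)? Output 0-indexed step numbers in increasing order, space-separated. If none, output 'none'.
Answer: none

Derivation:
Step 0: SEND seq=1000 -> fresh
Step 1: SEND seq=2000 -> fresh
Step 2: DROP seq=2039 -> fresh
Step 3: SEND seq=2224 -> fresh
Step 4: SEND seq=1052 -> fresh
Step 5: SEND seq=1098 -> fresh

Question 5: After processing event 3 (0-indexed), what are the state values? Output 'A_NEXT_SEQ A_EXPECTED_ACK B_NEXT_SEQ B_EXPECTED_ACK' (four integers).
After event 0: A_seq=1052 A_ack=2000 B_seq=2000 B_ack=1052
After event 1: A_seq=1052 A_ack=2039 B_seq=2039 B_ack=1052
After event 2: A_seq=1052 A_ack=2039 B_seq=2224 B_ack=1052
After event 3: A_seq=1052 A_ack=2039 B_seq=2363 B_ack=1052

1052 2039 2363 1052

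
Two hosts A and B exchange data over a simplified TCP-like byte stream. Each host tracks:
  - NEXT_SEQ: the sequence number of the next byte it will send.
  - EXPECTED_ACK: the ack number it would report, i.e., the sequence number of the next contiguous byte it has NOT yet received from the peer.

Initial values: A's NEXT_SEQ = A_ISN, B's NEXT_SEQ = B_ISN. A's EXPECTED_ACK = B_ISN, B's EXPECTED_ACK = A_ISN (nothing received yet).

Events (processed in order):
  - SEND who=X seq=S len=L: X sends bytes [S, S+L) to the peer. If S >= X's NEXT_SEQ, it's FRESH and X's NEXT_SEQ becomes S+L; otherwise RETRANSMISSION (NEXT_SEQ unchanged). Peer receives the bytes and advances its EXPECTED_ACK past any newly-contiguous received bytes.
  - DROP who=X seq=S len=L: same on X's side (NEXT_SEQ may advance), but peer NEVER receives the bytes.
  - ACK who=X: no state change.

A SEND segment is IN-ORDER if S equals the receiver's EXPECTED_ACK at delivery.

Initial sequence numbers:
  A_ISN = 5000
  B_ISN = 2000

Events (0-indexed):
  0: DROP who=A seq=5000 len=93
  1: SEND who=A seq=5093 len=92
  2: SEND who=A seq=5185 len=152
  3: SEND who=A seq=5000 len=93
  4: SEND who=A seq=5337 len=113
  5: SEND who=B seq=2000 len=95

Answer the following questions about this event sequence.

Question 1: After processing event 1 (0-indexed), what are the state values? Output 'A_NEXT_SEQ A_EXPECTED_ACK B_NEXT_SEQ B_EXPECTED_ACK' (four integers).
After event 0: A_seq=5093 A_ack=2000 B_seq=2000 B_ack=5000
After event 1: A_seq=5185 A_ack=2000 B_seq=2000 B_ack=5000

5185 2000 2000 5000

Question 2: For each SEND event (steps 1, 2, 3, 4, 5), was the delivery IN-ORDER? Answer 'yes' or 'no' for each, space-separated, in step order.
Answer: no no yes yes yes

Derivation:
Step 1: SEND seq=5093 -> out-of-order
Step 2: SEND seq=5185 -> out-of-order
Step 3: SEND seq=5000 -> in-order
Step 4: SEND seq=5337 -> in-order
Step 5: SEND seq=2000 -> in-order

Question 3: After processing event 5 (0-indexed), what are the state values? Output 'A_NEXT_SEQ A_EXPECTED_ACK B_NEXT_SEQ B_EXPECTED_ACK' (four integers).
After event 0: A_seq=5093 A_ack=2000 B_seq=2000 B_ack=5000
After event 1: A_seq=5185 A_ack=2000 B_seq=2000 B_ack=5000
After event 2: A_seq=5337 A_ack=2000 B_seq=2000 B_ack=5000
After event 3: A_seq=5337 A_ack=2000 B_seq=2000 B_ack=5337
After event 4: A_seq=5450 A_ack=2000 B_seq=2000 B_ack=5450
After event 5: A_seq=5450 A_ack=2095 B_seq=2095 B_ack=5450

5450 2095 2095 5450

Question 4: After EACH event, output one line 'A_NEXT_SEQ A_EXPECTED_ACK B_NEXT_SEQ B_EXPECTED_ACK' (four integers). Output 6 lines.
5093 2000 2000 5000
5185 2000 2000 5000
5337 2000 2000 5000
5337 2000 2000 5337
5450 2000 2000 5450
5450 2095 2095 5450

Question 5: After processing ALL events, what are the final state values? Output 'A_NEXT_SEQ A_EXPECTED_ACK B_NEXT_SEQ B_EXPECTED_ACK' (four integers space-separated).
Answer: 5450 2095 2095 5450

Derivation:
After event 0: A_seq=5093 A_ack=2000 B_seq=2000 B_ack=5000
After event 1: A_seq=5185 A_ack=2000 B_seq=2000 B_ack=5000
After event 2: A_seq=5337 A_ack=2000 B_seq=2000 B_ack=5000
After event 3: A_seq=5337 A_ack=2000 B_seq=2000 B_ack=5337
After event 4: A_seq=5450 A_ack=2000 B_seq=2000 B_ack=5450
After event 5: A_seq=5450 A_ack=2095 B_seq=2095 B_ack=5450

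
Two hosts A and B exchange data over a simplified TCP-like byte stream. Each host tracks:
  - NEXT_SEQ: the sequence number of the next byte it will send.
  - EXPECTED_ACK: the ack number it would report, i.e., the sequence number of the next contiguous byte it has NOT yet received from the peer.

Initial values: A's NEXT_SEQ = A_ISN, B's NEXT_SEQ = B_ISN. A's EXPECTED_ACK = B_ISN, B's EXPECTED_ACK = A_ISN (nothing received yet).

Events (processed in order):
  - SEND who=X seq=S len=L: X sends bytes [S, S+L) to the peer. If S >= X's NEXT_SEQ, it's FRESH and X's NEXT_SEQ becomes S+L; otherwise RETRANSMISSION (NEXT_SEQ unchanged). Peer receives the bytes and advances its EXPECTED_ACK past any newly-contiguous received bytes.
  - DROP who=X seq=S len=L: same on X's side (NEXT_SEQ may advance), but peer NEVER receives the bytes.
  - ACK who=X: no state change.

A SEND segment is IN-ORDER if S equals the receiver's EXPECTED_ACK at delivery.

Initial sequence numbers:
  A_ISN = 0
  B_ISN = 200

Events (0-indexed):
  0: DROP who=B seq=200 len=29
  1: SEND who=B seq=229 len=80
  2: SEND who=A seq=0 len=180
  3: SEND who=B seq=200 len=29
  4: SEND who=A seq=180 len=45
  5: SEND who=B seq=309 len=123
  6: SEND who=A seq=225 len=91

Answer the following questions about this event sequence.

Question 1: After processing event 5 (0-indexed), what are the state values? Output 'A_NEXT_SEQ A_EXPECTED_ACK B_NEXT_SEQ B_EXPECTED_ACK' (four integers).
After event 0: A_seq=0 A_ack=200 B_seq=229 B_ack=0
After event 1: A_seq=0 A_ack=200 B_seq=309 B_ack=0
After event 2: A_seq=180 A_ack=200 B_seq=309 B_ack=180
After event 3: A_seq=180 A_ack=309 B_seq=309 B_ack=180
After event 4: A_seq=225 A_ack=309 B_seq=309 B_ack=225
After event 5: A_seq=225 A_ack=432 B_seq=432 B_ack=225

225 432 432 225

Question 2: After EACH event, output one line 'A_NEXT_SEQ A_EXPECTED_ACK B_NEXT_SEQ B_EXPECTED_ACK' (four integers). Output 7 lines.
0 200 229 0
0 200 309 0
180 200 309 180
180 309 309 180
225 309 309 225
225 432 432 225
316 432 432 316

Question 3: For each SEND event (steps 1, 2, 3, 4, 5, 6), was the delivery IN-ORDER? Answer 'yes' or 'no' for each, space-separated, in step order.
Answer: no yes yes yes yes yes

Derivation:
Step 1: SEND seq=229 -> out-of-order
Step 2: SEND seq=0 -> in-order
Step 3: SEND seq=200 -> in-order
Step 4: SEND seq=180 -> in-order
Step 5: SEND seq=309 -> in-order
Step 6: SEND seq=225 -> in-order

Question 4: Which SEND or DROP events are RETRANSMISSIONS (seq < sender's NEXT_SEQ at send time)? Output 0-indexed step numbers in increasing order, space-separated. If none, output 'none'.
Answer: 3

Derivation:
Step 0: DROP seq=200 -> fresh
Step 1: SEND seq=229 -> fresh
Step 2: SEND seq=0 -> fresh
Step 3: SEND seq=200 -> retransmit
Step 4: SEND seq=180 -> fresh
Step 5: SEND seq=309 -> fresh
Step 6: SEND seq=225 -> fresh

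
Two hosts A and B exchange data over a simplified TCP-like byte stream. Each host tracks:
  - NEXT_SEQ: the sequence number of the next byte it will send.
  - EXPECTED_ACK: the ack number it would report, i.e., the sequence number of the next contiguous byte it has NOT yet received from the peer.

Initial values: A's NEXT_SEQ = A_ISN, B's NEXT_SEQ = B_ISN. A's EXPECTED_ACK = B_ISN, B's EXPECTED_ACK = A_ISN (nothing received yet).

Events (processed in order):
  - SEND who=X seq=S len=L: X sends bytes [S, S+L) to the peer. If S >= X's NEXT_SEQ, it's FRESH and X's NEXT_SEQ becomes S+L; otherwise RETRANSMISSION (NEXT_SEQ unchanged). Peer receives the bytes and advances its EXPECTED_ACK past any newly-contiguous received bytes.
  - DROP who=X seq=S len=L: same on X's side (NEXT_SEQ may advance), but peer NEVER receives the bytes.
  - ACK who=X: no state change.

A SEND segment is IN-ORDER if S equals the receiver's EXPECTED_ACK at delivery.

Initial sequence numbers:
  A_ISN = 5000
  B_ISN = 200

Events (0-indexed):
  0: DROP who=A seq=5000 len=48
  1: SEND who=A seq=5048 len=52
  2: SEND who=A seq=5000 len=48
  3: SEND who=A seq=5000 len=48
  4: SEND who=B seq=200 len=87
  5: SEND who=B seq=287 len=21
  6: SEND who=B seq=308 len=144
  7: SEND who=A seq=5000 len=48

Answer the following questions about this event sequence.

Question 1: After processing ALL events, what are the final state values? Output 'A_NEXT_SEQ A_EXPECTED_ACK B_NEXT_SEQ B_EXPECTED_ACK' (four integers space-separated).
Answer: 5100 452 452 5100

Derivation:
After event 0: A_seq=5048 A_ack=200 B_seq=200 B_ack=5000
After event 1: A_seq=5100 A_ack=200 B_seq=200 B_ack=5000
After event 2: A_seq=5100 A_ack=200 B_seq=200 B_ack=5100
After event 3: A_seq=5100 A_ack=200 B_seq=200 B_ack=5100
After event 4: A_seq=5100 A_ack=287 B_seq=287 B_ack=5100
After event 5: A_seq=5100 A_ack=308 B_seq=308 B_ack=5100
After event 6: A_seq=5100 A_ack=452 B_seq=452 B_ack=5100
After event 7: A_seq=5100 A_ack=452 B_seq=452 B_ack=5100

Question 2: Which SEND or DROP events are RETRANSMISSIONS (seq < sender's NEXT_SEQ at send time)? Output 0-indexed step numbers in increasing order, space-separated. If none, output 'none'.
Step 0: DROP seq=5000 -> fresh
Step 1: SEND seq=5048 -> fresh
Step 2: SEND seq=5000 -> retransmit
Step 3: SEND seq=5000 -> retransmit
Step 4: SEND seq=200 -> fresh
Step 5: SEND seq=287 -> fresh
Step 6: SEND seq=308 -> fresh
Step 7: SEND seq=5000 -> retransmit

Answer: 2 3 7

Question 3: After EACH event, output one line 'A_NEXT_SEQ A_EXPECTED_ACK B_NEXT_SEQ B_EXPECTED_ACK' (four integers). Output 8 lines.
5048 200 200 5000
5100 200 200 5000
5100 200 200 5100
5100 200 200 5100
5100 287 287 5100
5100 308 308 5100
5100 452 452 5100
5100 452 452 5100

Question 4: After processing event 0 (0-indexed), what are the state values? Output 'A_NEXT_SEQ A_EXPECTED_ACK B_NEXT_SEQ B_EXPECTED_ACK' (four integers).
After event 0: A_seq=5048 A_ack=200 B_seq=200 B_ack=5000

5048 200 200 5000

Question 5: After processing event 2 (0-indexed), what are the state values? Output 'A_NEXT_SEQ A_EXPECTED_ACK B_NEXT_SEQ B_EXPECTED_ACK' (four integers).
After event 0: A_seq=5048 A_ack=200 B_seq=200 B_ack=5000
After event 1: A_seq=5100 A_ack=200 B_seq=200 B_ack=5000
After event 2: A_seq=5100 A_ack=200 B_seq=200 B_ack=5100

5100 200 200 5100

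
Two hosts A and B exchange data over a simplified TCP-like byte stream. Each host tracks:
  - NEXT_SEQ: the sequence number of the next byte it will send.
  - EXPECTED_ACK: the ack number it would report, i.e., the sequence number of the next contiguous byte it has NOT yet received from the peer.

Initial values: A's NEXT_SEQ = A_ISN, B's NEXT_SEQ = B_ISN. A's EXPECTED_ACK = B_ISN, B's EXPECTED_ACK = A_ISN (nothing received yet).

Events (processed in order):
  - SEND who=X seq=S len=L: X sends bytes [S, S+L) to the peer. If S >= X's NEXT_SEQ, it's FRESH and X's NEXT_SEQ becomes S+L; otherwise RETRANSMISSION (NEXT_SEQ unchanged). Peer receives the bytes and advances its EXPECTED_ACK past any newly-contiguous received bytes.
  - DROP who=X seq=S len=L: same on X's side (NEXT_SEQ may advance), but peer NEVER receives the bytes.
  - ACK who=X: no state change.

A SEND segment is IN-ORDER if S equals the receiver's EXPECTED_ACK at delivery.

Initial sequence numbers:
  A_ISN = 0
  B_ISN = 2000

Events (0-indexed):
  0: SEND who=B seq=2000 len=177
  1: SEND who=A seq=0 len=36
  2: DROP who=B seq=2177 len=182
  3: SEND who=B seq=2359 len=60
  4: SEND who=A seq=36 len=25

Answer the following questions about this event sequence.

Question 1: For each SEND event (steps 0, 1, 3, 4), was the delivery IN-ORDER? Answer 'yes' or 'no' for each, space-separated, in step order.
Step 0: SEND seq=2000 -> in-order
Step 1: SEND seq=0 -> in-order
Step 3: SEND seq=2359 -> out-of-order
Step 4: SEND seq=36 -> in-order

Answer: yes yes no yes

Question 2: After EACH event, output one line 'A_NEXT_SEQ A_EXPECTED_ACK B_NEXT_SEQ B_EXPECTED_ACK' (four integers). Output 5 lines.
0 2177 2177 0
36 2177 2177 36
36 2177 2359 36
36 2177 2419 36
61 2177 2419 61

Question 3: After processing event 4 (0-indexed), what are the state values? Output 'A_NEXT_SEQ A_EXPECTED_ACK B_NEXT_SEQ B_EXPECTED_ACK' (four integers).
After event 0: A_seq=0 A_ack=2177 B_seq=2177 B_ack=0
After event 1: A_seq=36 A_ack=2177 B_seq=2177 B_ack=36
After event 2: A_seq=36 A_ack=2177 B_seq=2359 B_ack=36
After event 3: A_seq=36 A_ack=2177 B_seq=2419 B_ack=36
After event 4: A_seq=61 A_ack=2177 B_seq=2419 B_ack=61

61 2177 2419 61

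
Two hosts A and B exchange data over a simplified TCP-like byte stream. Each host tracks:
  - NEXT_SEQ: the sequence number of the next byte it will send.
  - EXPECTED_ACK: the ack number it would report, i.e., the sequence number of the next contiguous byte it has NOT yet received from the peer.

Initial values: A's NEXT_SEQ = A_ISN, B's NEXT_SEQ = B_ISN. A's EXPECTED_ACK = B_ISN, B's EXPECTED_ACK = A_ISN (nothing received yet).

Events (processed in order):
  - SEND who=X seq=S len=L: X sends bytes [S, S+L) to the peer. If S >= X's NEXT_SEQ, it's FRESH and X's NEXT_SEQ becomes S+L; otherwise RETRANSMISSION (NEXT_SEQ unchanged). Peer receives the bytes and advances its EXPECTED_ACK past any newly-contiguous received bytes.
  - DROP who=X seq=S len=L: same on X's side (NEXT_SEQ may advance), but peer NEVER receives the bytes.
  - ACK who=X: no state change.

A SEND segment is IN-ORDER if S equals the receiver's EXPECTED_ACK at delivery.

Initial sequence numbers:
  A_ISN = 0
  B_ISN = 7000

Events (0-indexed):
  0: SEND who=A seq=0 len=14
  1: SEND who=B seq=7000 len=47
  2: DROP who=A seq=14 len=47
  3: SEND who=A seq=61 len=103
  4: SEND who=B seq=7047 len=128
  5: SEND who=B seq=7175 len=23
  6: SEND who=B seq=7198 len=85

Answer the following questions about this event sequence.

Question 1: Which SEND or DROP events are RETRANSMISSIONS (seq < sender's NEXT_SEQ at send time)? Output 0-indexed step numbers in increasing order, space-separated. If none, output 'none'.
Answer: none

Derivation:
Step 0: SEND seq=0 -> fresh
Step 1: SEND seq=7000 -> fresh
Step 2: DROP seq=14 -> fresh
Step 3: SEND seq=61 -> fresh
Step 4: SEND seq=7047 -> fresh
Step 5: SEND seq=7175 -> fresh
Step 6: SEND seq=7198 -> fresh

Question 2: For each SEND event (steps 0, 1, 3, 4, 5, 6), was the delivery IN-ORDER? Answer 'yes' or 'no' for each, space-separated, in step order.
Answer: yes yes no yes yes yes

Derivation:
Step 0: SEND seq=0 -> in-order
Step 1: SEND seq=7000 -> in-order
Step 3: SEND seq=61 -> out-of-order
Step 4: SEND seq=7047 -> in-order
Step 5: SEND seq=7175 -> in-order
Step 6: SEND seq=7198 -> in-order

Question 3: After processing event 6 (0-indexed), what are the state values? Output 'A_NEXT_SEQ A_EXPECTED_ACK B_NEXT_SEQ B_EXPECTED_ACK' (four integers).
After event 0: A_seq=14 A_ack=7000 B_seq=7000 B_ack=14
After event 1: A_seq=14 A_ack=7047 B_seq=7047 B_ack=14
After event 2: A_seq=61 A_ack=7047 B_seq=7047 B_ack=14
After event 3: A_seq=164 A_ack=7047 B_seq=7047 B_ack=14
After event 4: A_seq=164 A_ack=7175 B_seq=7175 B_ack=14
After event 5: A_seq=164 A_ack=7198 B_seq=7198 B_ack=14
After event 6: A_seq=164 A_ack=7283 B_seq=7283 B_ack=14

164 7283 7283 14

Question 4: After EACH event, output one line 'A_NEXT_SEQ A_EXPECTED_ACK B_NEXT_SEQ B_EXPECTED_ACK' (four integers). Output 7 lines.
14 7000 7000 14
14 7047 7047 14
61 7047 7047 14
164 7047 7047 14
164 7175 7175 14
164 7198 7198 14
164 7283 7283 14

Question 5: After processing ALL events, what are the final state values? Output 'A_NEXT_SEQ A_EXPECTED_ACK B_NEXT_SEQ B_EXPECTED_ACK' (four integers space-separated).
Answer: 164 7283 7283 14

Derivation:
After event 0: A_seq=14 A_ack=7000 B_seq=7000 B_ack=14
After event 1: A_seq=14 A_ack=7047 B_seq=7047 B_ack=14
After event 2: A_seq=61 A_ack=7047 B_seq=7047 B_ack=14
After event 3: A_seq=164 A_ack=7047 B_seq=7047 B_ack=14
After event 4: A_seq=164 A_ack=7175 B_seq=7175 B_ack=14
After event 5: A_seq=164 A_ack=7198 B_seq=7198 B_ack=14
After event 6: A_seq=164 A_ack=7283 B_seq=7283 B_ack=14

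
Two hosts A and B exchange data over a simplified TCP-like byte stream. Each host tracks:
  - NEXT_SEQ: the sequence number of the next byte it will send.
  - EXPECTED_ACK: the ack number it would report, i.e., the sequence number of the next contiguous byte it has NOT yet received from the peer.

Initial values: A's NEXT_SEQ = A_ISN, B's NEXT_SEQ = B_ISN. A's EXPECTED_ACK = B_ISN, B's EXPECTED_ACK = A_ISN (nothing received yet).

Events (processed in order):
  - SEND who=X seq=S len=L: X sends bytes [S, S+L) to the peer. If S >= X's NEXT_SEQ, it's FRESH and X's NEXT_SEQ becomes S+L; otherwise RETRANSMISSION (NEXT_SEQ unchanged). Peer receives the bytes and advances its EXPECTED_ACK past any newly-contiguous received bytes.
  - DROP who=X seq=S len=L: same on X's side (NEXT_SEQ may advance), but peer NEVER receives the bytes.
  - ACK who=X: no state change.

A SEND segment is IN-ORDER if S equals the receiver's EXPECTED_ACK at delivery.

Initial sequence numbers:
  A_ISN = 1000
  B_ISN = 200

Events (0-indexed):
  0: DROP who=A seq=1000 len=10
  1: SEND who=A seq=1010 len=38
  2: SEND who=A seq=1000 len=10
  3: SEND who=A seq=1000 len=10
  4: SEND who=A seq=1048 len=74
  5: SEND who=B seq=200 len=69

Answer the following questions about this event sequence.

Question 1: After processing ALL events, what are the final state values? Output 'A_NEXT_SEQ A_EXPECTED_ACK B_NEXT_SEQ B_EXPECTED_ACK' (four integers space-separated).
After event 0: A_seq=1010 A_ack=200 B_seq=200 B_ack=1000
After event 1: A_seq=1048 A_ack=200 B_seq=200 B_ack=1000
After event 2: A_seq=1048 A_ack=200 B_seq=200 B_ack=1048
After event 3: A_seq=1048 A_ack=200 B_seq=200 B_ack=1048
After event 4: A_seq=1122 A_ack=200 B_seq=200 B_ack=1122
After event 5: A_seq=1122 A_ack=269 B_seq=269 B_ack=1122

Answer: 1122 269 269 1122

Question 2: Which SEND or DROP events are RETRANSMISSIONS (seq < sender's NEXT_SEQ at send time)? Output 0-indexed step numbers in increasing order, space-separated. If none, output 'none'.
Step 0: DROP seq=1000 -> fresh
Step 1: SEND seq=1010 -> fresh
Step 2: SEND seq=1000 -> retransmit
Step 3: SEND seq=1000 -> retransmit
Step 4: SEND seq=1048 -> fresh
Step 5: SEND seq=200 -> fresh

Answer: 2 3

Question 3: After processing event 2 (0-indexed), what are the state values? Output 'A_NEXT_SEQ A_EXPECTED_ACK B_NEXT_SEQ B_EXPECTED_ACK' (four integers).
After event 0: A_seq=1010 A_ack=200 B_seq=200 B_ack=1000
After event 1: A_seq=1048 A_ack=200 B_seq=200 B_ack=1000
After event 2: A_seq=1048 A_ack=200 B_seq=200 B_ack=1048

1048 200 200 1048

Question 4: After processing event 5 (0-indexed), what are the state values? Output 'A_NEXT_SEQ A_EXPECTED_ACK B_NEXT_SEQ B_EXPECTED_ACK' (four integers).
After event 0: A_seq=1010 A_ack=200 B_seq=200 B_ack=1000
After event 1: A_seq=1048 A_ack=200 B_seq=200 B_ack=1000
After event 2: A_seq=1048 A_ack=200 B_seq=200 B_ack=1048
After event 3: A_seq=1048 A_ack=200 B_seq=200 B_ack=1048
After event 4: A_seq=1122 A_ack=200 B_seq=200 B_ack=1122
After event 5: A_seq=1122 A_ack=269 B_seq=269 B_ack=1122

1122 269 269 1122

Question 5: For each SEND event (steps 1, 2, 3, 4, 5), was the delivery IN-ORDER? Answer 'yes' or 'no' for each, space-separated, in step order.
Answer: no yes no yes yes

Derivation:
Step 1: SEND seq=1010 -> out-of-order
Step 2: SEND seq=1000 -> in-order
Step 3: SEND seq=1000 -> out-of-order
Step 4: SEND seq=1048 -> in-order
Step 5: SEND seq=200 -> in-order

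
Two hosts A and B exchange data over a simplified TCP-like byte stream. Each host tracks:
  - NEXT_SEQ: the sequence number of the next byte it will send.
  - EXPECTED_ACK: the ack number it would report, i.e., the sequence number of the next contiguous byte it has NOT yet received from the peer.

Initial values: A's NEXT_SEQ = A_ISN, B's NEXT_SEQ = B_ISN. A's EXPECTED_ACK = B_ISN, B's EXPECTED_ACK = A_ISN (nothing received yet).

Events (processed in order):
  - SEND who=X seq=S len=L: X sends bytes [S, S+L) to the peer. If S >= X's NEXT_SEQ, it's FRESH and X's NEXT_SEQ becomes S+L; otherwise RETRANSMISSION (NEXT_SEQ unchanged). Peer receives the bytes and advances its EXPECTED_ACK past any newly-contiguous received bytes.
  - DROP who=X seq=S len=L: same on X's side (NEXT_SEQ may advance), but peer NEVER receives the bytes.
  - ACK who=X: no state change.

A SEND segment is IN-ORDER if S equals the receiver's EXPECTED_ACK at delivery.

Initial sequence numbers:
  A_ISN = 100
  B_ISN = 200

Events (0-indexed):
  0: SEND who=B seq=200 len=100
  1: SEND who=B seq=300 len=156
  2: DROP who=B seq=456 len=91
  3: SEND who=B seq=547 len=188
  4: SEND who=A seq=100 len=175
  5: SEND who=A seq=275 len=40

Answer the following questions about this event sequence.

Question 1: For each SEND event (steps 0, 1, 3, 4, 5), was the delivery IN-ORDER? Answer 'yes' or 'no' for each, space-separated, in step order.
Answer: yes yes no yes yes

Derivation:
Step 0: SEND seq=200 -> in-order
Step 1: SEND seq=300 -> in-order
Step 3: SEND seq=547 -> out-of-order
Step 4: SEND seq=100 -> in-order
Step 5: SEND seq=275 -> in-order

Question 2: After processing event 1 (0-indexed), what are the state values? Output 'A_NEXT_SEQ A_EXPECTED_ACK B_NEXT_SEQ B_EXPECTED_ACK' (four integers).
After event 0: A_seq=100 A_ack=300 B_seq=300 B_ack=100
After event 1: A_seq=100 A_ack=456 B_seq=456 B_ack=100

100 456 456 100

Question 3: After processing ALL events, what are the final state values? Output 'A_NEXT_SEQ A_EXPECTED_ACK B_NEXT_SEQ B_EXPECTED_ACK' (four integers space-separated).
Answer: 315 456 735 315

Derivation:
After event 0: A_seq=100 A_ack=300 B_seq=300 B_ack=100
After event 1: A_seq=100 A_ack=456 B_seq=456 B_ack=100
After event 2: A_seq=100 A_ack=456 B_seq=547 B_ack=100
After event 3: A_seq=100 A_ack=456 B_seq=735 B_ack=100
After event 4: A_seq=275 A_ack=456 B_seq=735 B_ack=275
After event 5: A_seq=315 A_ack=456 B_seq=735 B_ack=315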